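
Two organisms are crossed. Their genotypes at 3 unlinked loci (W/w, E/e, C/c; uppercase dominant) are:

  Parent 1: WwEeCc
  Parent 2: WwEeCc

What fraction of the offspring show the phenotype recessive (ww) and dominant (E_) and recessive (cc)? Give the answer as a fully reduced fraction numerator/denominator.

WwEeCc gametes: WEC×1, WEc×1, WeC×1, Wec×1, wEC×1, wEc×1, weC×1, wec×1
WwEeCc gametes: WEC×1, WEc×1, WeC×1, Wec×1, wEC×1, wEc×1, weC×1, wec×1
WwEeCc×WwEeCc grid (8·8=64): WWEECC=1 WWEECc=2 WWEEcc=1 WWEeCC=2 WWEeCc=4 WWEecc=2 WWeeCC=1 WWeeCc=2 WWeecc=1 WwEECC=2 WwEECc=4 WwEEcc=2 WwEeCC=4 WwEeCc=8 WwEecc=4 WweeCC=2 WweeCc=4 Wweecc=2 wwEECC=1 wwEECc=2 wwEEcc=1 wwEeCC=2 wwEeCc=4 wwEecc=2 wweeCC=1 wweeCc=2 wweecc=1
ww E_ cc hits 3/64; gcd=1; 3÷1/64÷1 = 3/64

P(ww E_ cc) = 3/64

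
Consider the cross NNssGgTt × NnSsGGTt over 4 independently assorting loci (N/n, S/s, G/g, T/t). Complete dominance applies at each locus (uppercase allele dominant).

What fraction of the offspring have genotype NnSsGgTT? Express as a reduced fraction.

P(NnSsGgTT) = 1/32

NNssGgTt gametes: NsGT×4, NsGt×4, NsgT×4, Nsgt×4
NnSsGGTt gametes: NSGT×2, NSGt×2, NsGT×2, NsGt×2, nSGT×2, nSGt×2, nsGT×2, nsGt×2
NNssGgTt×NnSsGGTt grid (16·16=256): NNSsGGTT=8 NNSsGGTt=16 NNSsGGtt=8 NNSsGgTT=8 NNSsGgTt=16 NNSsGgtt=8 NNssGGTT=8 NNssGGTt=16 NNssGGtt=8 NNssGgTT=8 NNssGgTt=16 NNssGgtt=8 NnSsGGTT=8 NnSsGGTt=16 NnSsGGtt=8 NnSsGgTT=8 NnSsGgTt=16 NnSsGgtt=8 NnssGGTT=8 NnssGGTt=16 NnssGGtt=8 NnssGgTT=8 NnssGgTt=16 NnssGgtt=8
NnSsGgTT hits 8/256; gcd=8; 8÷8/256÷8 = 1/32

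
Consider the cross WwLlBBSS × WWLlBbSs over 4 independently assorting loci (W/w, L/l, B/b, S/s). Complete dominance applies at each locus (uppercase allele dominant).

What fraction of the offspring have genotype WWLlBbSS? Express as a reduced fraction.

WwLlBBSS gametes: WLBS×4, WlBS×4, wLBS×4, wlBS×4
WWLlBbSs gametes: WLBS×2, WLBs×2, WLbS×2, WLbs×2, WlBS×2, WlBs×2, WlbS×2, Wlbs×2
WwLlBBSS×WWLlBbSs grid (16·16=256): WWLLBBSS=8 WWLLBBSs=8 WWLLBbSS=8 WWLLBbSs=8 WWLlBBSS=16 WWLlBBSs=16 WWLlBbSS=16 WWLlBbSs=16 WWllBBSS=8 WWllBBSs=8 WWllBbSS=8 WWllBbSs=8 WwLLBBSS=8 WwLLBBSs=8 WwLLBbSS=8 WwLLBbSs=8 WwLlBBSS=16 WwLlBBSs=16 WwLlBbSS=16 WwLlBbSs=16 WwllBBSS=8 WwllBBSs=8 WwllBbSS=8 WwllBbSs=8
WWLlBbSS hits 16/256; gcd=16; 16÷16/256÷16 = 1/16

P(WWLlBbSS) = 1/16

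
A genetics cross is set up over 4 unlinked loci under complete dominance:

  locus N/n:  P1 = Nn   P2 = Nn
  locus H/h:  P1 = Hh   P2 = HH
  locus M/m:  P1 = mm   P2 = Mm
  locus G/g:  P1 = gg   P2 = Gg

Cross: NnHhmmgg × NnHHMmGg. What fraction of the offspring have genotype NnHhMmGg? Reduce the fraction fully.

P(NnHhMmGg) = 1/16

NnHhmmgg gametes: NHmg×4, Nhmg×4, nHmg×4, nhmg×4
NnHHMmGg gametes: NHMG×2, NHMg×2, NHmG×2, NHmg×2, nHMG×2, nHMg×2, nHmG×2, nHmg×2
NnHhmmgg×NnHHMmGg grid (16·16=256): NNHHMmGg=8 NNHHMmgg=8 NNHHmmGg=8 NNHHmmgg=8 NNHhMmGg=8 NNHhMmgg=8 NNHhmmGg=8 NNHhmmgg=8 NnHHMmGg=16 NnHHMmgg=16 NnHHmmGg=16 NnHHmmgg=16 NnHhMmGg=16 NnHhMmgg=16 NnHhmmGg=16 NnHhmmgg=16 nnHHMmGg=8 nnHHMmgg=8 nnHHmmGg=8 nnHHmmgg=8 nnHhMmGg=8 nnHhMmgg=8 nnHhmmGg=8 nnHhmmgg=8
NnHhMmGg hits 16/256; gcd=16; 16÷16/256÷16 = 1/16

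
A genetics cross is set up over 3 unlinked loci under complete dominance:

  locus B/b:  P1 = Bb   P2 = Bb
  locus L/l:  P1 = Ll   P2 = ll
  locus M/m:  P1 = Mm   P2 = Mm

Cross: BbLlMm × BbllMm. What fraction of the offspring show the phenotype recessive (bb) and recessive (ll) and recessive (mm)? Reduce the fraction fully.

BbLlMm gametes: BLM×1, BLm×1, BlM×1, Blm×1, bLM×1, bLm×1, blM×1, blm×1
BbllMm gametes: BlM×2, Blm×2, blM×2, blm×2
BbLlMm×BbllMm grid (8·8=64): BBLlMM=2 BBLlMm=4 BBLlmm=2 BBllMM=2 BBllMm=4 BBllmm=2 BbLlMM=4 BbLlMm=8 BbLlmm=4 BbllMM=4 BbllMm=8 Bbllmm=4 bbLlMM=2 bbLlMm=4 bbLlmm=2 bbllMM=2 bbllMm=4 bbllmm=2
bb ll mm hits 2/64; gcd=2; 2÷2/64÷2 = 1/32

P(bb ll mm) = 1/32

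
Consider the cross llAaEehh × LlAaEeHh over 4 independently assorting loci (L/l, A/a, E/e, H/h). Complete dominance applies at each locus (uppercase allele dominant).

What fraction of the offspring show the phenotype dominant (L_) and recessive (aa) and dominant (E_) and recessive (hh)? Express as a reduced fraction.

P(L_ aa E_ hh) = 3/64

llAaEehh gametes: lAEh×4, lAeh×4, laEh×4, laeh×4
LlAaEeHh gametes: LAEH×1, LAEh×1, LAeH×1, LAeh×1, LaEH×1, LaEh×1, LaeH×1, Laeh×1, lAEH×1, lAEh×1, lAeH×1, lAeh×1, laEH×1, laEh×1, laeH×1, laeh×1
llAaEehh×LlAaEeHh grid (16·16=256): LlAAEEHh=4 LlAAEEhh=4 LlAAEeHh=8 LlAAEehh=8 LlAAeeHh=4 LlAAeehh=4 LlAaEEHh=8 LlAaEEhh=8 LlAaEeHh=16 LlAaEehh=16 LlAaeeHh=8 LlAaeehh=8 LlaaEEHh=4 LlaaEEhh=4 LlaaEeHh=8 LlaaEehh=8 LlaaeeHh=4 Llaaeehh=4 llAAEEHh=4 llAAEEhh=4 llAAEeHh=8 llAAEehh=8 llAAeeHh=4 llAAeehh=4 llAaEEHh=8 llAaEEhh=8 llAaEeHh=16 llAaEehh=16 llAaeeHh=8 llAaeehh=8 llaaEEHh=4 llaaEEhh=4 llaaEeHh=8 llaaEehh=8 llaaeeHh=4 llaaeehh=4
L_ aa E_ hh hits 12/256; gcd=4; 12÷4/256÷4 = 3/64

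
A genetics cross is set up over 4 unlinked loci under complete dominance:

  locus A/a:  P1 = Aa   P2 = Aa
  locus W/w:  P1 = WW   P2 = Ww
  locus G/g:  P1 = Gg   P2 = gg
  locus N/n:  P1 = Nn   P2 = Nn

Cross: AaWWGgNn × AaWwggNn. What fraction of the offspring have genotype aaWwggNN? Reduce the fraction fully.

AaWWGgNn gametes: AWGN×2, AWGn×2, AWgN×2, AWgn×2, aWGN×2, aWGn×2, aWgN×2, aWgn×2
AaWwggNn gametes: AWgN×2, AWgn×2, AwgN×2, Awgn×2, aWgN×2, aWgn×2, awgN×2, awgn×2
AaWWGgNn×AaWwggNn grid (16·16=256): AAWWGgNN=4 AAWWGgNn=8 AAWWGgnn=4 AAWWggNN=4 AAWWggNn=8 AAWWggnn=4 AAWwGgNN=4 AAWwGgNn=8 AAWwGgnn=4 AAWwggNN=4 AAWwggNn=8 AAWwggnn=4 AaWWGgNN=8 AaWWGgNn=16 AaWWGgnn=8 AaWWggNN=8 AaWWggNn=16 AaWWggnn=8 AaWwGgNN=8 AaWwGgNn=16 AaWwGgnn=8 AaWwggNN=8 AaWwggNn=16 AaWwggnn=8 aaWWGgNN=4 aaWWGgNn=8 aaWWGgnn=4 aaWWggNN=4 aaWWggNn=8 aaWWggnn=4 aaWwGgNN=4 aaWwGgNn=8 aaWwGgnn=4 aaWwggNN=4 aaWwggNn=8 aaWwggnn=4
aaWwggNN hits 4/256; gcd=4; 4÷4/256÷4 = 1/64

P(aaWwggNN) = 1/64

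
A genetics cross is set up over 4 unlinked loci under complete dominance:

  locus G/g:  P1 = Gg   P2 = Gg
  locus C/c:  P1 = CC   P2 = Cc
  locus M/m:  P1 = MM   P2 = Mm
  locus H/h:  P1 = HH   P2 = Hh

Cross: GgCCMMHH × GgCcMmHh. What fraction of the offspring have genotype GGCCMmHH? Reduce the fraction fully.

P(GGCCMmHH) = 1/32

GgCCMMHH gametes: GCMH×8, gCMH×8
GgCcMmHh gametes: GCMH×1, GCMh×1, GCmH×1, GCmh×1, GcMH×1, GcMh×1, GcmH×1, Gcmh×1, gCMH×1, gCMh×1, gCmH×1, gCmh×1, gcMH×1, gcMh×1, gcmH×1, gcmh×1
GgCCMMHH×GgCcMmHh grid (16·16=256): GGCCMMHH=8 GGCCMMHh=8 GGCCMmHH=8 GGCCMmHh=8 GGCcMMHH=8 GGCcMMHh=8 GGCcMmHH=8 GGCcMmHh=8 GgCCMMHH=16 GgCCMMHh=16 GgCCMmHH=16 GgCCMmHh=16 GgCcMMHH=16 GgCcMMHh=16 GgCcMmHH=16 GgCcMmHh=16 ggCCMMHH=8 ggCCMMHh=8 ggCCMmHH=8 ggCCMmHh=8 ggCcMMHH=8 ggCcMMHh=8 ggCcMmHH=8 ggCcMmHh=8
GGCCMmHH hits 8/256; gcd=8; 8÷8/256÷8 = 1/32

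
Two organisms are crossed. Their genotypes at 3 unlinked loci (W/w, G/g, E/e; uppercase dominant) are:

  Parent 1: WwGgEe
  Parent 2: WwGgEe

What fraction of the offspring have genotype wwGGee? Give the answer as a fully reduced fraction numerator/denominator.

WwGgEe gametes: WGE×1, WGe×1, WgE×1, Wge×1, wGE×1, wGe×1, wgE×1, wge×1
WwGgEe gametes: WGE×1, WGe×1, WgE×1, Wge×1, wGE×1, wGe×1, wgE×1, wge×1
WwGgEe×WwGgEe grid (8·8=64): WWGGEE=1 WWGGEe=2 WWGGee=1 WWGgEE=2 WWGgEe=4 WWGgee=2 WWggEE=1 WWggEe=2 WWggee=1 WwGGEE=2 WwGGEe=4 WwGGee=2 WwGgEE=4 WwGgEe=8 WwGgee=4 WwggEE=2 WwggEe=4 Wwggee=2 wwGGEE=1 wwGGEe=2 wwGGee=1 wwGgEE=2 wwGgEe=4 wwGgee=2 wwggEE=1 wwggEe=2 wwggee=1
wwGGee hits 1/64; gcd=1; 1÷1/64÷1 = 1/64

P(wwGGee) = 1/64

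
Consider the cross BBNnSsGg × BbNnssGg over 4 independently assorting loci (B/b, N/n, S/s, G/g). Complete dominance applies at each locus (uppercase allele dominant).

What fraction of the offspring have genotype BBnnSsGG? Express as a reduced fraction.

BBNnSsGg gametes: BNSG×2, BNSg×2, BNsG×2, BNsg×2, BnSG×2, BnSg×2, BnsG×2, Bnsg×2
BbNnssGg gametes: BNsG×2, BNsg×2, BnsG×2, Bnsg×2, bNsG×2, bNsg×2, bnsG×2, bnsg×2
BBNnSsGg×BbNnssGg grid (16·16=256): BBNNSsGG=4 BBNNSsGg=8 BBNNSsgg=4 BBNNssGG=4 BBNNssGg=8 BBNNssgg=4 BBNnSsGG=8 BBNnSsGg=16 BBNnSsgg=8 BBNnssGG=8 BBNnssGg=16 BBNnssgg=8 BBnnSsGG=4 BBnnSsGg=8 BBnnSsgg=4 BBnnssGG=4 BBnnssGg=8 BBnnssgg=4 BbNNSsGG=4 BbNNSsGg=8 BbNNSsgg=4 BbNNssGG=4 BbNNssGg=8 BbNNssgg=4 BbNnSsGG=8 BbNnSsGg=16 BbNnSsgg=8 BbNnssGG=8 BbNnssGg=16 BbNnssgg=8 BbnnSsGG=4 BbnnSsGg=8 BbnnSsgg=4 BbnnssGG=4 BbnnssGg=8 Bbnnssgg=4
BBnnSsGG hits 4/256; gcd=4; 4÷4/256÷4 = 1/64

P(BBnnSsGG) = 1/64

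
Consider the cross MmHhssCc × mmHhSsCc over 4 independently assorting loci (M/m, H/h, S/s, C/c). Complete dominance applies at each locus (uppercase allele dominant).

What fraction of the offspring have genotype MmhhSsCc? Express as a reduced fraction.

P(MmhhSsCc) = 1/32

MmHhssCc gametes: MHsC×2, MHsc×2, MhsC×2, Mhsc×2, mHsC×2, mHsc×2, mhsC×2, mhsc×2
mmHhSsCc gametes: mHSC×2, mHSc×2, mHsC×2, mHsc×2, mhSC×2, mhSc×2, mhsC×2, mhsc×2
MmHhssCc×mmHhSsCc grid (16·16=256): MmHHSsCC=4 MmHHSsCc=8 MmHHSscc=4 MmHHssCC=4 MmHHssCc=8 MmHHsscc=4 MmHhSsCC=8 MmHhSsCc=16 MmHhSscc=8 MmHhssCC=8 MmHhssCc=16 MmHhsscc=8 MmhhSsCC=4 MmhhSsCc=8 MmhhSscc=4 MmhhssCC=4 MmhhssCc=8 Mmhhsscc=4 mmHHSsCC=4 mmHHSsCc=8 mmHHSscc=4 mmHHssCC=4 mmHHssCc=8 mmHHsscc=4 mmHhSsCC=8 mmHhSsCc=16 mmHhSscc=8 mmHhssCC=8 mmHhssCc=16 mmHhsscc=8 mmhhSsCC=4 mmhhSsCc=8 mmhhSscc=4 mmhhssCC=4 mmhhssCc=8 mmhhsscc=4
MmhhSsCc hits 8/256; gcd=8; 8÷8/256÷8 = 1/32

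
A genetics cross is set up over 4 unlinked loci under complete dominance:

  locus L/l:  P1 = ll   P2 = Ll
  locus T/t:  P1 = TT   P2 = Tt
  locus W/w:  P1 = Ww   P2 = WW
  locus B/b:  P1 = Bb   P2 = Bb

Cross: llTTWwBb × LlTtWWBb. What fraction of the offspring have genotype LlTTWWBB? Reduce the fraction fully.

P(LlTTWWBB) = 1/32

llTTWwBb gametes: lTWB×4, lTWb×4, lTwB×4, lTwb×4
LlTtWWBb gametes: LTWB×2, LTWb×2, LtWB×2, LtWb×2, lTWB×2, lTWb×2, ltWB×2, ltWb×2
llTTWwBb×LlTtWWBb grid (16·16=256): LlTTWWBB=8 LlTTWWBb=16 LlTTWWbb=8 LlTTWwBB=8 LlTTWwBb=16 LlTTWwbb=8 LlTtWWBB=8 LlTtWWBb=16 LlTtWWbb=8 LlTtWwBB=8 LlTtWwBb=16 LlTtWwbb=8 llTTWWBB=8 llTTWWBb=16 llTTWWbb=8 llTTWwBB=8 llTTWwBb=16 llTTWwbb=8 llTtWWBB=8 llTtWWBb=16 llTtWWbb=8 llTtWwBB=8 llTtWwBb=16 llTtWwbb=8
LlTTWWBB hits 8/256; gcd=8; 8÷8/256÷8 = 1/32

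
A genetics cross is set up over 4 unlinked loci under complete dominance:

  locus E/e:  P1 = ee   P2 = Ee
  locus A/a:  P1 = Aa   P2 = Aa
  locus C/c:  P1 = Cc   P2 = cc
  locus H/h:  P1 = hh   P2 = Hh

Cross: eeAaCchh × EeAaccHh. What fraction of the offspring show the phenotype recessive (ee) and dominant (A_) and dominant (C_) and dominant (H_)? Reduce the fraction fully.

P(ee A_ C_ H_) = 3/32

eeAaCchh gametes: eACh×4, eAch×4, eaCh×4, each×4
EeAaccHh gametes: EAcH×2, EAch×2, EacH×2, Each×2, eAcH×2, eAch×2, eacH×2, each×2
eeAaCchh×EeAaccHh grid (16·16=256): EeAACcHh=8 EeAACchh=8 EeAAccHh=8 EeAAcchh=8 EeAaCcHh=16 EeAaCchh=16 EeAaccHh=16 EeAacchh=16 EeaaCcHh=8 EeaaCchh=8 EeaaccHh=8 Eeaacchh=8 eeAACcHh=8 eeAACchh=8 eeAAccHh=8 eeAAcchh=8 eeAaCcHh=16 eeAaCchh=16 eeAaccHh=16 eeAacchh=16 eeaaCcHh=8 eeaaCchh=8 eeaaccHh=8 eeaacchh=8
ee A_ C_ H_ hits 24/256; gcd=8; 24÷8/256÷8 = 3/32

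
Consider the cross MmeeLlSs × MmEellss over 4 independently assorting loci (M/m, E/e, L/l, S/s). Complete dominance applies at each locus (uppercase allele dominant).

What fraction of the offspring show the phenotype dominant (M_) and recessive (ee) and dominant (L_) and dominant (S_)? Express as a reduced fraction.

MmeeLlSs gametes: MeLS×2, MeLs×2, MelS×2, Mels×2, meLS×2, meLs×2, melS×2, mels×2
MmEellss gametes: MEls×4, Mels×4, mEls×4, mels×4
MmeeLlSs×MmEellss grid (16·16=256): MMEeLlSs=8 MMEeLlss=8 MMEellSs=8 MMEellss=8 MMeeLlSs=8 MMeeLlss=8 MMeellSs=8 MMeellss=8 MmEeLlSs=16 MmEeLlss=16 MmEellSs=16 MmEellss=16 MmeeLlSs=16 MmeeLlss=16 MmeellSs=16 Mmeellss=16 mmEeLlSs=8 mmEeLlss=8 mmEellSs=8 mmEellss=8 mmeeLlSs=8 mmeeLlss=8 mmeellSs=8 mmeellss=8
M_ ee L_ S_ hits 24/256; gcd=8; 24÷8/256÷8 = 3/32

P(M_ ee L_ S_) = 3/32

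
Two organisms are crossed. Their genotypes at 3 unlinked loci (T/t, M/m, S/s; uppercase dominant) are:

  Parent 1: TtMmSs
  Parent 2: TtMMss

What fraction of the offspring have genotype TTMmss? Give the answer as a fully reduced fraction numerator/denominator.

P(TTMmss) = 1/16

TtMmSs gametes: TMS×1, TMs×1, TmS×1, Tms×1, tMS×1, tMs×1, tmS×1, tms×1
TtMMss gametes: TMs×4, tMs×4
TtMmSs×TtMMss grid (8·8=64): TTMMSs=4 TTMMss=4 TTMmSs=4 TTMmss=4 TtMMSs=8 TtMMss=8 TtMmSs=8 TtMmss=8 ttMMSs=4 ttMMss=4 ttMmSs=4 ttMmss=4
TTMmss hits 4/64; gcd=4; 4÷4/64÷4 = 1/16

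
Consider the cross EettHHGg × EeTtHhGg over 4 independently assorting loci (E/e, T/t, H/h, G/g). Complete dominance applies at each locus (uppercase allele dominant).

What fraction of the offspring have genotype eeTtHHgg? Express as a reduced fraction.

P(eeTtHHgg) = 1/64

EettHHGg gametes: EtHG×4, EtHg×4, etHG×4, etHg×4
EeTtHhGg gametes: ETHG×1, ETHg×1, EThG×1, EThg×1, EtHG×1, EtHg×1, EthG×1, Ethg×1, eTHG×1, eTHg×1, eThG×1, eThg×1, etHG×1, etHg×1, ethG×1, ethg×1
EettHHGg×EeTtHhGg grid (16·16=256): EETtHHGG=4 EETtHHGg=8 EETtHHgg=4 EETtHhGG=4 EETtHhGg=8 EETtHhgg=4 EEttHHGG=4 EEttHHGg=8 EEttHHgg=4 EEttHhGG=4 EEttHhGg=8 EEttHhgg=4 EeTtHHGG=8 EeTtHHGg=16 EeTtHHgg=8 EeTtHhGG=8 EeTtHhGg=16 EeTtHhgg=8 EettHHGG=8 EettHHGg=16 EettHHgg=8 EettHhGG=8 EettHhGg=16 EettHhgg=8 eeTtHHGG=4 eeTtHHGg=8 eeTtHHgg=4 eeTtHhGG=4 eeTtHhGg=8 eeTtHhgg=4 eettHHGG=4 eettHHGg=8 eettHHgg=4 eettHhGG=4 eettHhGg=8 eettHhgg=4
eeTtHHgg hits 4/256; gcd=4; 4÷4/256÷4 = 1/64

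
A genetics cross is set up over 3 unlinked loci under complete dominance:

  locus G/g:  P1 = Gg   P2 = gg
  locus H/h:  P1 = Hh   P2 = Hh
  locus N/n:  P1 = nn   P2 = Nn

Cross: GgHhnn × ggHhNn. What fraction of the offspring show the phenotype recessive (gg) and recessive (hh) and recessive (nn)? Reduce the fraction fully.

P(gg hh nn) = 1/16

GgHhnn gametes: GHn×2, Ghn×2, gHn×2, ghn×2
ggHhNn gametes: gHN×2, gHn×2, ghN×2, ghn×2
GgHhnn×ggHhNn grid (8·8=64): GgHHNn=4 GgHHnn=4 GgHhNn=8 GgHhnn=8 GghhNn=4 Gghhnn=4 ggHHNn=4 ggHHnn=4 ggHhNn=8 ggHhnn=8 gghhNn=4 gghhnn=4
gg hh nn hits 4/64; gcd=4; 4÷4/64÷4 = 1/16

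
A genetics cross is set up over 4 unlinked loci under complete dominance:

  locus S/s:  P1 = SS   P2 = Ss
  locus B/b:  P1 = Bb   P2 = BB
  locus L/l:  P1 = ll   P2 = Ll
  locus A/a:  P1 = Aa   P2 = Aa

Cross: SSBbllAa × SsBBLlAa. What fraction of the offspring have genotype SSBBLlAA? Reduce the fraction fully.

SSBbllAa gametes: SBlA×4, SBla×4, SblA×4, Sbla×4
SsBBLlAa gametes: SBLA×2, SBLa×2, SBlA×2, SBla×2, sBLA×2, sBLa×2, sBlA×2, sBla×2
SSBbllAa×SsBBLlAa grid (16·16=256): SSBBLlAA=8 SSBBLlAa=16 SSBBLlaa=8 SSBBllAA=8 SSBBllAa=16 SSBBllaa=8 SSBbLlAA=8 SSBbLlAa=16 SSBbLlaa=8 SSBbllAA=8 SSBbllAa=16 SSBbllaa=8 SsBBLlAA=8 SsBBLlAa=16 SsBBLlaa=8 SsBBllAA=8 SsBBllAa=16 SsBBllaa=8 SsBbLlAA=8 SsBbLlAa=16 SsBbLlaa=8 SsBbllAA=8 SsBbllAa=16 SsBbllaa=8
SSBBLlAA hits 8/256; gcd=8; 8÷8/256÷8 = 1/32

P(SSBBLlAA) = 1/32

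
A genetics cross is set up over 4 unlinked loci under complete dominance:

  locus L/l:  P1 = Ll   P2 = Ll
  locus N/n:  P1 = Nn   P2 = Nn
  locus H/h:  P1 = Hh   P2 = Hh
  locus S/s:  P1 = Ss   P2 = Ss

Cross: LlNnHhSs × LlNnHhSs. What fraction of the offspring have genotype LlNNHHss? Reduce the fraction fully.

LlNnHhSs gametes: LNHS×1, LNHs×1, LNhS×1, LNhs×1, LnHS×1, LnHs×1, LnhS×1, Lnhs×1, lNHS×1, lNHs×1, lNhS×1, lNhs×1, lnHS×1, lnHs×1, lnhS×1, lnhs×1
LlNnHhSs gametes: LNHS×1, LNHs×1, LNhS×1, LNhs×1, LnHS×1, LnHs×1, LnhS×1, Lnhs×1, lNHS×1, lNHs×1, lNhS×1, lNhs×1, lnHS×1, lnHs×1, lnhS×1, lnhs×1
LlNnHhSs×LlNnHhSs grid (16·16=256): LLNNHHSS=1 LLNNHHSs=2 LLNNHHss=1 LLNNHhSS=2 LLNNHhSs=4 LLNNHhss=2 LLNNhhSS=1 LLNNhhSs=2 LLNNhhss=1 LLNnHHSS=2 LLNnHHSs=4 LLNnHHss=2 LLNnHhSS=4 LLNnHhSs=8 LLNnHhss=4 LLNnhhSS=2 LLNnhhSs=4 LLNnhhss=2 LLnnHHSS=1 LLnnHHSs=2 LLnnHHss=1 LLnnHhSS=2 LLnnHhSs=4 LLnnHhss=2 LLnnhhSS=1 LLnnhhSs=2 LLnnhhss=1 LlNNHHSS=2 LlNNHHSs=4 LlNNHHss=2 LlNNHhSS=4 LlNNHhSs=8 LlNNHhss=4 LlNNhhSS=2 LlNNhhSs=4 LlNNhhss=2 LlNnHHSS=4 LlNnHHSs=8 LlNnHHss=4 LlNnHhSS=8 LlNnHhSs=16 LlNnHhss=8 LlNnhhSS=4 LlNnhhSs=8 LlNnhhss=4 LlnnHHSS=2 LlnnHHSs=4 LlnnHHss=2 LlnnHhSS=4 LlnnHhSs=8 LlnnHhss=4 LlnnhhSS=2 LlnnhhSs=4 Llnnhhss=2 llNNHHSS=1 llNNHHSs=2 llNNHHss=1 llNNHhSS=2 llNNHhSs=4 llNNHhss=2 llNNhhSS=1 llNNhhSs=2 llNNhhss=1 llNnHHSS=2 llNnHHSs=4 llNnHHss=2 llNnHhSS=4 llNnHhSs=8 llNnHhss=4 llNnhhSS=2 llNnhhSs=4 llNnhhss=2 llnnHHSS=1 llnnHHSs=2 llnnHHss=1 llnnHhSS=2 llnnHhSs=4 llnnHhss=2 llnnhhSS=1 llnnhhSs=2 llnnhhss=1
LlNNHHss hits 2/256; gcd=2; 2÷2/256÷2 = 1/128

P(LlNNHHss) = 1/128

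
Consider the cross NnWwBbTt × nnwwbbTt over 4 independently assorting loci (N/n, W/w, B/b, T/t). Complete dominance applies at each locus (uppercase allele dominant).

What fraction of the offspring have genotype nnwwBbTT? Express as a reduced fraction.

NnWwBbTt gametes: NWBT×1, NWBt×1, NWbT×1, NWbt×1, NwBT×1, NwBt×1, NwbT×1, Nwbt×1, nWBT×1, nWBt×1, nWbT×1, nWbt×1, nwBT×1, nwBt×1, nwbT×1, nwbt×1
nnwwbbTt gametes: nwbT×8, nwbt×8
NnWwBbTt×nnwwbbTt grid (16·16=256): NnWwBbTT=8 NnWwBbTt=16 NnWwBbtt=8 NnWwbbTT=8 NnWwbbTt=16 NnWwbbtt=8 NnwwBbTT=8 NnwwBbTt=16 NnwwBbtt=8 NnwwbbTT=8 NnwwbbTt=16 Nnwwbbtt=8 nnWwBbTT=8 nnWwBbTt=16 nnWwBbtt=8 nnWwbbTT=8 nnWwbbTt=16 nnWwbbtt=8 nnwwBbTT=8 nnwwBbTt=16 nnwwBbtt=8 nnwwbbTT=8 nnwwbbTt=16 nnwwbbtt=8
nnwwBbTT hits 8/256; gcd=8; 8÷8/256÷8 = 1/32

P(nnwwBbTT) = 1/32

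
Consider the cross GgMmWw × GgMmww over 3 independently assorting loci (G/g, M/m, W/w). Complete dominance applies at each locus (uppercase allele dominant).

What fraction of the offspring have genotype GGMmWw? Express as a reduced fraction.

P(GGMmWw) = 1/16

GgMmWw gametes: GMW×1, GMw×1, GmW×1, Gmw×1, gMW×1, gMw×1, gmW×1, gmw×1
GgMmww gametes: GMw×2, Gmw×2, gMw×2, gmw×2
GgMmWw×GgMmww grid (8·8=64): GGMMWw=2 GGMMww=2 GGMmWw=4 GGMmww=4 GGmmWw=2 GGmmww=2 GgMMWw=4 GgMMww=4 GgMmWw=8 GgMmww=8 GgmmWw=4 Ggmmww=4 ggMMWw=2 ggMMww=2 ggMmWw=4 ggMmww=4 ggmmWw=2 ggmmww=2
GGMmWw hits 4/64; gcd=4; 4÷4/64÷4 = 1/16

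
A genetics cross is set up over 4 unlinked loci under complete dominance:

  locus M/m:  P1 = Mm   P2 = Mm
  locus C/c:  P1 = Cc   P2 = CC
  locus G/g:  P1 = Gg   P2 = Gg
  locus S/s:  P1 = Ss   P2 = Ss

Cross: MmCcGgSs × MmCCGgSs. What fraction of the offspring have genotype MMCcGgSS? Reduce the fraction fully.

MmCcGgSs gametes: MCGS×1, MCGs×1, MCgS×1, MCgs×1, McGS×1, McGs×1, McgS×1, Mcgs×1, mCGS×1, mCGs×1, mCgS×1, mCgs×1, mcGS×1, mcGs×1, mcgS×1, mcgs×1
MmCCGgSs gametes: MCGS×2, MCGs×2, MCgS×2, MCgs×2, mCGS×2, mCGs×2, mCgS×2, mCgs×2
MmCcGgSs×MmCCGgSs grid (16·16=256): MMCCGGSS=2 MMCCGGSs=4 MMCCGGss=2 MMCCGgSS=4 MMCCGgSs=8 MMCCGgss=4 MMCCggSS=2 MMCCggSs=4 MMCCggss=2 MMCcGGSS=2 MMCcGGSs=4 MMCcGGss=2 MMCcGgSS=4 MMCcGgSs=8 MMCcGgss=4 MMCcggSS=2 MMCcggSs=4 MMCcggss=2 MmCCGGSS=4 MmCCGGSs=8 MmCCGGss=4 MmCCGgSS=8 MmCCGgSs=16 MmCCGgss=8 MmCCggSS=4 MmCCggSs=8 MmCCggss=4 MmCcGGSS=4 MmCcGGSs=8 MmCcGGss=4 MmCcGgSS=8 MmCcGgSs=16 MmCcGgss=8 MmCcggSS=4 MmCcggSs=8 MmCcggss=4 mmCCGGSS=2 mmCCGGSs=4 mmCCGGss=2 mmCCGgSS=4 mmCCGgSs=8 mmCCGgss=4 mmCCggSS=2 mmCCggSs=4 mmCCggss=2 mmCcGGSS=2 mmCcGGSs=4 mmCcGGss=2 mmCcGgSS=4 mmCcGgSs=8 mmCcGgss=4 mmCcggSS=2 mmCcggSs=4 mmCcggss=2
MMCcGgSS hits 4/256; gcd=4; 4÷4/256÷4 = 1/64

P(MMCcGgSS) = 1/64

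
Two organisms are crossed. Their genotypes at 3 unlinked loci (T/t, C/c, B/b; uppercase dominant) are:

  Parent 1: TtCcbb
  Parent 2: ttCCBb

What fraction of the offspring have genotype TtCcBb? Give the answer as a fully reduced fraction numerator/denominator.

TtCcbb gametes: TCb×2, Tcb×2, tCb×2, tcb×2
ttCCBb gametes: tCB×4, tCb×4
TtCcbb×ttCCBb grid (8·8=64): TtCCBb=8 TtCCbb=8 TtCcBb=8 TtCcbb=8 ttCCBb=8 ttCCbb=8 ttCcBb=8 ttCcbb=8
TtCcBb hits 8/64; gcd=8; 8÷8/64÷8 = 1/8

P(TtCcBb) = 1/8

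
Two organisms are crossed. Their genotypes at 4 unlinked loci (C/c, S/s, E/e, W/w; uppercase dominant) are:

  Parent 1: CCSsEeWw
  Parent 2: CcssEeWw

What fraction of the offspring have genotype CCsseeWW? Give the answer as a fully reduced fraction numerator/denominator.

P(CCsseeWW) = 1/64

CCSsEeWw gametes: CSEW×2, CSEw×2, CSeW×2, CSew×2, CsEW×2, CsEw×2, CseW×2, Csew×2
CcssEeWw gametes: CsEW×2, CsEw×2, CseW×2, Csew×2, csEW×2, csEw×2, cseW×2, csew×2
CCSsEeWw×CcssEeWw grid (16·16=256): CCSsEEWW=4 CCSsEEWw=8 CCSsEEww=4 CCSsEeWW=8 CCSsEeWw=16 CCSsEeww=8 CCSseeWW=4 CCSseeWw=8 CCSseeww=4 CCssEEWW=4 CCssEEWw=8 CCssEEww=4 CCssEeWW=8 CCssEeWw=16 CCssEeww=8 CCsseeWW=4 CCsseeWw=8 CCsseeww=4 CcSsEEWW=4 CcSsEEWw=8 CcSsEEww=4 CcSsEeWW=8 CcSsEeWw=16 CcSsEeww=8 CcSseeWW=4 CcSseeWw=8 CcSseeww=4 CcssEEWW=4 CcssEEWw=8 CcssEEww=4 CcssEeWW=8 CcssEeWw=16 CcssEeww=8 CcsseeWW=4 CcsseeWw=8 Ccsseeww=4
CCsseeWW hits 4/256; gcd=4; 4÷4/256÷4 = 1/64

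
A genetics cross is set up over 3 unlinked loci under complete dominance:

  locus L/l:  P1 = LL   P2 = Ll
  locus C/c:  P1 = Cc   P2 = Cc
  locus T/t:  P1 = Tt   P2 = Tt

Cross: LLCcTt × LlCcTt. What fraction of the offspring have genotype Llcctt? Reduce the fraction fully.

LLCcTt gametes: LCT×2, LCt×2, LcT×2, Lct×2
LlCcTt gametes: LCT×1, LCt×1, LcT×1, Lct×1, lCT×1, lCt×1, lcT×1, lct×1
LLCcTt×LlCcTt grid (8·8=64): LLCCTT=2 LLCCTt=4 LLCCtt=2 LLCcTT=4 LLCcTt=8 LLCctt=4 LLccTT=2 LLccTt=4 LLcctt=2 LlCCTT=2 LlCCTt=4 LlCCtt=2 LlCcTT=4 LlCcTt=8 LlCctt=4 LlccTT=2 LlccTt=4 Llcctt=2
Llcctt hits 2/64; gcd=2; 2÷2/64÷2 = 1/32

P(Llcctt) = 1/32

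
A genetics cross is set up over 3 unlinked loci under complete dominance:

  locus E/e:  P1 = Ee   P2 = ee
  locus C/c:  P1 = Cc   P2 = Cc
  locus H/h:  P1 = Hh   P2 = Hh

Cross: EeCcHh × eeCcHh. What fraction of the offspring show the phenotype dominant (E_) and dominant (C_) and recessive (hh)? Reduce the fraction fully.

EeCcHh gametes: ECH×1, ECh×1, EcH×1, Ech×1, eCH×1, eCh×1, ecH×1, ech×1
eeCcHh gametes: eCH×2, eCh×2, ecH×2, ech×2
EeCcHh×eeCcHh grid (8·8=64): EeCCHH=2 EeCCHh=4 EeCChh=2 EeCcHH=4 EeCcHh=8 EeCchh=4 EeccHH=2 EeccHh=4 Eecchh=2 eeCCHH=2 eeCCHh=4 eeCChh=2 eeCcHH=4 eeCcHh=8 eeCchh=4 eeccHH=2 eeccHh=4 eecchh=2
E_ C_ hh hits 6/64; gcd=2; 6÷2/64÷2 = 3/32

P(E_ C_ hh) = 3/32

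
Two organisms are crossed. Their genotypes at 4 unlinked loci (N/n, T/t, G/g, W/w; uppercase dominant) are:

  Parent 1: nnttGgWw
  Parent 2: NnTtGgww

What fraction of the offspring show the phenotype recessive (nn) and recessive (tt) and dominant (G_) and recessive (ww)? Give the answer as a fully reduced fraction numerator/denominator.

P(nn tt G_ ww) = 3/32

nnttGgWw gametes: ntGW×4, ntGw×4, ntgW×4, ntgw×4
NnTtGgww gametes: NTGw×2, NTgw×2, NtGw×2, Ntgw×2, nTGw×2, nTgw×2, ntGw×2, ntgw×2
nnttGgWw×NnTtGgww grid (16·16=256): NnTtGGWw=8 NnTtGGww=8 NnTtGgWw=16 NnTtGgww=16 NnTtggWw=8 NnTtggww=8 NnttGGWw=8 NnttGGww=8 NnttGgWw=16 NnttGgww=16 NnttggWw=8 Nnttggww=8 nnTtGGWw=8 nnTtGGww=8 nnTtGgWw=16 nnTtGgww=16 nnTtggWw=8 nnTtggww=8 nnttGGWw=8 nnttGGww=8 nnttGgWw=16 nnttGgww=16 nnttggWw=8 nnttggww=8
nn tt G_ ww hits 24/256; gcd=8; 24÷8/256÷8 = 3/32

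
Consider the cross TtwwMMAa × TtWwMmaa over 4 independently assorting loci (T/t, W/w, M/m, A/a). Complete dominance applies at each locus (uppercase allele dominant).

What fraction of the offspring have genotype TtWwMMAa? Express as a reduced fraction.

TtwwMMAa gametes: TwMA×4, TwMa×4, twMA×4, twMa×4
TtWwMmaa gametes: TWMa×2, TWma×2, TwMa×2, Twma×2, tWMa×2, tWma×2, twMa×2, twma×2
TtwwMMAa×TtWwMmaa grid (16·16=256): TTWwMMAa=8 TTWwMMaa=8 TTWwMmAa=8 TTWwMmaa=8 TTwwMMAa=8 TTwwMMaa=8 TTwwMmAa=8 TTwwMmaa=8 TtWwMMAa=16 TtWwMMaa=16 TtWwMmAa=16 TtWwMmaa=16 TtwwMMAa=16 TtwwMMaa=16 TtwwMmAa=16 TtwwMmaa=16 ttWwMMAa=8 ttWwMMaa=8 ttWwMmAa=8 ttWwMmaa=8 ttwwMMAa=8 ttwwMMaa=8 ttwwMmAa=8 ttwwMmaa=8
TtWwMMAa hits 16/256; gcd=16; 16÷16/256÷16 = 1/16

P(TtWwMMAa) = 1/16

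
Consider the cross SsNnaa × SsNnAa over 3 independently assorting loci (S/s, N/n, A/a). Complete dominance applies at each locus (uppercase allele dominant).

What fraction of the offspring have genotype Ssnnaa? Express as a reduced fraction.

SsNnaa gametes: SNa×2, Sna×2, sNa×2, sna×2
SsNnAa gametes: SNA×1, SNa×1, SnA×1, Sna×1, sNA×1, sNa×1, snA×1, sna×1
SsNnaa×SsNnAa grid (8·8=64): SSNNAa=2 SSNNaa=2 SSNnAa=4 SSNnaa=4 SSnnAa=2 SSnnaa=2 SsNNAa=4 SsNNaa=4 SsNnAa=8 SsNnaa=8 SsnnAa=4 Ssnnaa=4 ssNNAa=2 ssNNaa=2 ssNnAa=4 ssNnaa=4 ssnnAa=2 ssnnaa=2
Ssnnaa hits 4/64; gcd=4; 4÷4/64÷4 = 1/16

P(Ssnnaa) = 1/16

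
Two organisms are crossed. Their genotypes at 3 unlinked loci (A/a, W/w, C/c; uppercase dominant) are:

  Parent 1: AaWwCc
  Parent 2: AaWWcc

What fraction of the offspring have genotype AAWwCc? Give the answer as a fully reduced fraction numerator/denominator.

AaWwCc gametes: AWC×1, AWc×1, AwC×1, Awc×1, aWC×1, aWc×1, awC×1, awc×1
AaWWcc gametes: AWc×4, aWc×4
AaWwCc×AaWWcc grid (8·8=64): AAWWCc=4 AAWWcc=4 AAWwCc=4 AAWwcc=4 AaWWCc=8 AaWWcc=8 AaWwCc=8 AaWwcc=8 aaWWCc=4 aaWWcc=4 aaWwCc=4 aaWwcc=4
AAWwCc hits 4/64; gcd=4; 4÷4/64÷4 = 1/16

P(AAWwCc) = 1/16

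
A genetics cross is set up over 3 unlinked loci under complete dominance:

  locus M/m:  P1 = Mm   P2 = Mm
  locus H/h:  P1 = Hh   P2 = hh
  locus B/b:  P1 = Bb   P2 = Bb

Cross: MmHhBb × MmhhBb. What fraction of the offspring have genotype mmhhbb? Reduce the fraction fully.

MmHhBb gametes: MHB×1, MHb×1, MhB×1, Mhb×1, mHB×1, mHb×1, mhB×1, mhb×1
MmhhBb gametes: MhB×2, Mhb×2, mhB×2, mhb×2
MmHhBb×MmhhBb grid (8·8=64): MMHhBB=2 MMHhBb=4 MMHhbb=2 MMhhBB=2 MMhhBb=4 MMhhbb=2 MmHhBB=4 MmHhBb=8 MmHhbb=4 MmhhBB=4 MmhhBb=8 Mmhhbb=4 mmHhBB=2 mmHhBb=4 mmHhbb=2 mmhhBB=2 mmhhBb=4 mmhhbb=2
mmhhbb hits 2/64; gcd=2; 2÷2/64÷2 = 1/32

P(mmhhbb) = 1/32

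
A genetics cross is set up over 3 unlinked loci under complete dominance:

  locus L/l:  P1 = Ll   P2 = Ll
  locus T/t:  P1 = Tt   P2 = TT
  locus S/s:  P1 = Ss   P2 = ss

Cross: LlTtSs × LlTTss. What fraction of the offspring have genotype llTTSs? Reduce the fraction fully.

LlTtSs gametes: LTS×1, LTs×1, LtS×1, Lts×1, lTS×1, lTs×1, ltS×1, lts×1
LlTTss gametes: LTs×4, lTs×4
LlTtSs×LlTTss grid (8·8=64): LLTTSs=4 LLTTss=4 LLTtSs=4 LLTtss=4 LlTTSs=8 LlTTss=8 LlTtSs=8 LlTtss=8 llTTSs=4 llTTss=4 llTtSs=4 llTtss=4
llTTSs hits 4/64; gcd=4; 4÷4/64÷4 = 1/16

P(llTTSs) = 1/16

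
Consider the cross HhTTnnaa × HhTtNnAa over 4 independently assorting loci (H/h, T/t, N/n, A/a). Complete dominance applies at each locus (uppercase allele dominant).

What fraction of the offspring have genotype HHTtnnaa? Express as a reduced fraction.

P(HHTtnnaa) = 1/32

HhTTnnaa gametes: HTna×8, hTna×8
HhTtNnAa gametes: HTNA×1, HTNa×1, HTnA×1, HTna×1, HtNA×1, HtNa×1, HtnA×1, Htna×1, hTNA×1, hTNa×1, hTnA×1, hTna×1, htNA×1, htNa×1, htnA×1, htna×1
HhTTnnaa×HhTtNnAa grid (16·16=256): HHTTNnAa=8 HHTTNnaa=8 HHTTnnAa=8 HHTTnnaa=8 HHTtNnAa=8 HHTtNnaa=8 HHTtnnAa=8 HHTtnnaa=8 HhTTNnAa=16 HhTTNnaa=16 HhTTnnAa=16 HhTTnnaa=16 HhTtNnAa=16 HhTtNnaa=16 HhTtnnAa=16 HhTtnnaa=16 hhTTNnAa=8 hhTTNnaa=8 hhTTnnAa=8 hhTTnnaa=8 hhTtNnAa=8 hhTtNnaa=8 hhTtnnAa=8 hhTtnnaa=8
HHTtnnaa hits 8/256; gcd=8; 8÷8/256÷8 = 1/32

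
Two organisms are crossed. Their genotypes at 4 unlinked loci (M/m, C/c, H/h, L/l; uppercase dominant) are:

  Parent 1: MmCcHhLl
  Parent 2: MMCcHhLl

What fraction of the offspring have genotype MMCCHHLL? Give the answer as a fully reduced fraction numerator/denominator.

MmCcHhLl gametes: MCHL×1, MCHl×1, MChL×1, MChl×1, McHL×1, McHl×1, MchL×1, Mchl×1, mCHL×1, mCHl×1, mChL×1, mChl×1, mcHL×1, mcHl×1, mchL×1, mchl×1
MMCcHhLl gametes: MCHL×2, MCHl×2, MChL×2, MChl×2, McHL×2, McHl×2, MchL×2, Mchl×2
MmCcHhLl×MMCcHhLl grid (16·16=256): MMCCHHLL=2 MMCCHHLl=4 MMCCHHll=2 MMCCHhLL=4 MMCCHhLl=8 MMCCHhll=4 MMCChhLL=2 MMCChhLl=4 MMCChhll=2 MMCcHHLL=4 MMCcHHLl=8 MMCcHHll=4 MMCcHhLL=8 MMCcHhLl=16 MMCcHhll=8 MMCchhLL=4 MMCchhLl=8 MMCchhll=4 MMccHHLL=2 MMccHHLl=4 MMccHHll=2 MMccHhLL=4 MMccHhLl=8 MMccHhll=4 MMcchhLL=2 MMcchhLl=4 MMcchhll=2 MmCCHHLL=2 MmCCHHLl=4 MmCCHHll=2 MmCCHhLL=4 MmCCHhLl=8 MmCCHhll=4 MmCChhLL=2 MmCChhLl=4 MmCChhll=2 MmCcHHLL=4 MmCcHHLl=8 MmCcHHll=4 MmCcHhLL=8 MmCcHhLl=16 MmCcHhll=8 MmCchhLL=4 MmCchhLl=8 MmCchhll=4 MmccHHLL=2 MmccHHLl=4 MmccHHll=2 MmccHhLL=4 MmccHhLl=8 MmccHhll=4 MmcchhLL=2 MmcchhLl=4 Mmcchhll=2
MMCCHHLL hits 2/256; gcd=2; 2÷2/256÷2 = 1/128

P(MMCCHHLL) = 1/128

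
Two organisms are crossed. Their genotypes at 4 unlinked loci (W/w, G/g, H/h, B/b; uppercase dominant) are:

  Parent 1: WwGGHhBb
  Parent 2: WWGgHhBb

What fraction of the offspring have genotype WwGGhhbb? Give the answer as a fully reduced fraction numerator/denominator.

WwGGHhBb gametes: WGHB×2, WGHb×2, WGhB×2, WGhb×2, wGHB×2, wGHb×2, wGhB×2, wGhb×2
WWGgHhBb gametes: WGHB×2, WGHb×2, WGhB×2, WGhb×2, WgHB×2, WgHb×2, WghB×2, Wghb×2
WwGGHhBb×WWGgHhBb grid (16·16=256): WWGGHHBB=4 WWGGHHBb=8 WWGGHHbb=4 WWGGHhBB=8 WWGGHhBb=16 WWGGHhbb=8 WWGGhhBB=4 WWGGhhBb=8 WWGGhhbb=4 WWGgHHBB=4 WWGgHHBb=8 WWGgHHbb=4 WWGgHhBB=8 WWGgHhBb=16 WWGgHhbb=8 WWGghhBB=4 WWGghhBb=8 WWGghhbb=4 WwGGHHBB=4 WwGGHHBb=8 WwGGHHbb=4 WwGGHhBB=8 WwGGHhBb=16 WwGGHhbb=8 WwGGhhBB=4 WwGGhhBb=8 WwGGhhbb=4 WwGgHHBB=4 WwGgHHBb=8 WwGgHHbb=4 WwGgHhBB=8 WwGgHhBb=16 WwGgHhbb=8 WwGghhBB=4 WwGghhBb=8 WwGghhbb=4
WwGGhhbb hits 4/256; gcd=4; 4÷4/256÷4 = 1/64

P(WwGGhhbb) = 1/64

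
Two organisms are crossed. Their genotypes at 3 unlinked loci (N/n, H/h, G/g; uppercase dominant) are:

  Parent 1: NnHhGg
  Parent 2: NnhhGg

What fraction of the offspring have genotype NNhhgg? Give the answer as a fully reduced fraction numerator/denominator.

P(NNhhgg) = 1/32

NnHhGg gametes: NHG×1, NHg×1, NhG×1, Nhg×1, nHG×1, nHg×1, nhG×1, nhg×1
NnhhGg gametes: NhG×2, Nhg×2, nhG×2, nhg×2
NnHhGg×NnhhGg grid (8·8=64): NNHhGG=2 NNHhGg=4 NNHhgg=2 NNhhGG=2 NNhhGg=4 NNhhgg=2 NnHhGG=4 NnHhGg=8 NnHhgg=4 NnhhGG=4 NnhhGg=8 Nnhhgg=4 nnHhGG=2 nnHhGg=4 nnHhgg=2 nnhhGG=2 nnhhGg=4 nnhhgg=2
NNhhgg hits 2/64; gcd=2; 2÷2/64÷2 = 1/32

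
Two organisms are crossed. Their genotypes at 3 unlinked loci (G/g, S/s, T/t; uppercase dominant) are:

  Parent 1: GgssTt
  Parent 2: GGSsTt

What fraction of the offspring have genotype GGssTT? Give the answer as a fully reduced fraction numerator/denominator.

GgssTt gametes: GsT×2, Gst×2, gsT×2, gst×2
GGSsTt gametes: GST×2, GSt×2, GsT×2, Gst×2
GgssTt×GGSsTt grid (8·8=64): GGSsTT=4 GGSsTt=8 GGSstt=4 GGssTT=4 GGssTt=8 GGsstt=4 GgSsTT=4 GgSsTt=8 GgSstt=4 GgssTT=4 GgssTt=8 Ggsstt=4
GGssTT hits 4/64; gcd=4; 4÷4/64÷4 = 1/16

P(GGssTT) = 1/16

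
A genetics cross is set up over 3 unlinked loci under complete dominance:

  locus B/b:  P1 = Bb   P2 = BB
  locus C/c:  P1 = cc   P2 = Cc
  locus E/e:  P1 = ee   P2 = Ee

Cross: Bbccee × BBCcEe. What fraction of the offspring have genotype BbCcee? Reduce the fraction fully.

Bbccee gametes: Bce×4, bce×4
BBCcEe gametes: BCE×2, BCe×2, BcE×2, Bce×2
Bbccee×BBCcEe grid (8·8=64): BBCcEe=8 BBCcee=8 BBccEe=8 BBccee=8 BbCcEe=8 BbCcee=8 BbccEe=8 Bbccee=8
BbCcee hits 8/64; gcd=8; 8÷8/64÷8 = 1/8

P(BbCcee) = 1/8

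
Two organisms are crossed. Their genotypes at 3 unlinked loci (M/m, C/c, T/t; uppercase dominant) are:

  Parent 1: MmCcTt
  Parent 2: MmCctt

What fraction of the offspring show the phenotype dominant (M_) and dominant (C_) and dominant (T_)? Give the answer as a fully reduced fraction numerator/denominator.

MmCcTt gametes: MCT×1, MCt×1, McT×1, Mct×1, mCT×1, mCt×1, mcT×1, mct×1
MmCctt gametes: MCt×2, Mct×2, mCt×2, mct×2
MmCcTt×MmCctt grid (8·8=64): MMCCTt=2 MMCCtt=2 MMCcTt=4 MMCctt=4 MMccTt=2 MMcctt=2 MmCCTt=4 MmCCtt=4 MmCcTt=8 MmCctt=8 MmccTt=4 Mmcctt=4 mmCCTt=2 mmCCtt=2 mmCcTt=4 mmCctt=4 mmccTt=2 mmcctt=2
M_ C_ T_ hits 18/64; gcd=2; 18÷2/64÷2 = 9/32

P(M_ C_ T_) = 9/32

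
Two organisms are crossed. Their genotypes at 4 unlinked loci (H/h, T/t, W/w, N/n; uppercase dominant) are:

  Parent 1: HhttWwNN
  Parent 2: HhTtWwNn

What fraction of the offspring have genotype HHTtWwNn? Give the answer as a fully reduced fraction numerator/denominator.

P(HHTtWwNn) = 1/32

HhttWwNN gametes: HtWN×4, HtwN×4, htWN×4, htwN×4
HhTtWwNn gametes: HTWN×1, HTWn×1, HTwN×1, HTwn×1, HtWN×1, HtWn×1, HtwN×1, Htwn×1, hTWN×1, hTWn×1, hTwN×1, hTwn×1, htWN×1, htWn×1, htwN×1, htwn×1
HhttWwNN×HhTtWwNn grid (16·16=256): HHTtWWNN=4 HHTtWWNn=4 HHTtWwNN=8 HHTtWwNn=8 HHTtwwNN=4 HHTtwwNn=4 HHttWWNN=4 HHttWWNn=4 HHttWwNN=8 HHttWwNn=8 HHttwwNN=4 HHttwwNn=4 HhTtWWNN=8 HhTtWWNn=8 HhTtWwNN=16 HhTtWwNn=16 HhTtwwNN=8 HhTtwwNn=8 HhttWWNN=8 HhttWWNn=8 HhttWwNN=16 HhttWwNn=16 HhttwwNN=8 HhttwwNn=8 hhTtWWNN=4 hhTtWWNn=4 hhTtWwNN=8 hhTtWwNn=8 hhTtwwNN=4 hhTtwwNn=4 hhttWWNN=4 hhttWWNn=4 hhttWwNN=8 hhttWwNn=8 hhttwwNN=4 hhttwwNn=4
HHTtWwNn hits 8/256; gcd=8; 8÷8/256÷8 = 1/32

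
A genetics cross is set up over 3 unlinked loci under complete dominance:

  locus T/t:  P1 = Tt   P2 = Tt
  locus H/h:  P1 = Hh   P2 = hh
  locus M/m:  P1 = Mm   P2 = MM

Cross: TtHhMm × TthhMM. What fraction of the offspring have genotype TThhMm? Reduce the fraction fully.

P(TThhMm) = 1/16

TtHhMm gametes: THM×1, THm×1, ThM×1, Thm×1, tHM×1, tHm×1, thM×1, thm×1
TthhMM gametes: ThM×4, thM×4
TtHhMm×TthhMM grid (8·8=64): TTHhMM=4 TTHhMm=4 TThhMM=4 TThhMm=4 TtHhMM=8 TtHhMm=8 TthhMM=8 TthhMm=8 ttHhMM=4 ttHhMm=4 tthhMM=4 tthhMm=4
TThhMm hits 4/64; gcd=4; 4÷4/64÷4 = 1/16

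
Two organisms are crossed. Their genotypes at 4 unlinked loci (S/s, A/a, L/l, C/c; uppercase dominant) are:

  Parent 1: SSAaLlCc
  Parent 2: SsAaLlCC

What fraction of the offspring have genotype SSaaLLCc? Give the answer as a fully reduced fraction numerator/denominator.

SSAaLlCc gametes: SALC×2, SALc×2, SAlC×2, SAlc×2, SaLC×2, SaLc×2, SalC×2, Salc×2
SsAaLlCC gametes: SALC×2, SAlC×2, SaLC×2, SalC×2, sALC×2, sAlC×2, saLC×2, salC×2
SSAaLlCc×SsAaLlCC grid (16·16=256): SSAALLCC=4 SSAALLCc=4 SSAALlCC=8 SSAALlCc=8 SSAAllCC=4 SSAAllCc=4 SSAaLLCC=8 SSAaLLCc=8 SSAaLlCC=16 SSAaLlCc=16 SSAallCC=8 SSAallCc=8 SSaaLLCC=4 SSaaLLCc=4 SSaaLlCC=8 SSaaLlCc=8 SSaallCC=4 SSaallCc=4 SsAALLCC=4 SsAALLCc=4 SsAALlCC=8 SsAALlCc=8 SsAAllCC=4 SsAAllCc=4 SsAaLLCC=8 SsAaLLCc=8 SsAaLlCC=16 SsAaLlCc=16 SsAallCC=8 SsAallCc=8 SsaaLLCC=4 SsaaLLCc=4 SsaaLlCC=8 SsaaLlCc=8 SsaallCC=4 SsaallCc=4
SSaaLLCc hits 4/256; gcd=4; 4÷4/256÷4 = 1/64

P(SSaaLLCc) = 1/64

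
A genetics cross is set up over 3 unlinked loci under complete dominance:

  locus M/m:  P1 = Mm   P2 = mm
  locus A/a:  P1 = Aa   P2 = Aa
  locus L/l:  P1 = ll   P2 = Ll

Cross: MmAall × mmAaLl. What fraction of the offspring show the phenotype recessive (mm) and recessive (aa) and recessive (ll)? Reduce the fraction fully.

P(mm aa ll) = 1/16

MmAall gametes: MAl×2, Mal×2, mAl×2, mal×2
mmAaLl gametes: mAL×2, mAl×2, maL×2, mal×2
MmAall×mmAaLl grid (8·8=64): MmAALl=4 MmAAll=4 MmAaLl=8 MmAall=8 MmaaLl=4 Mmaall=4 mmAALl=4 mmAAll=4 mmAaLl=8 mmAall=8 mmaaLl=4 mmaall=4
mm aa ll hits 4/64; gcd=4; 4÷4/64÷4 = 1/16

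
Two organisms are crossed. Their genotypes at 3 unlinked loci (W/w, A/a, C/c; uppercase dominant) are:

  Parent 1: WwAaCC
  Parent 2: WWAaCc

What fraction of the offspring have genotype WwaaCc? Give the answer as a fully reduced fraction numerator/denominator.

P(WwaaCc) = 1/16

WwAaCC gametes: WAC×2, WaC×2, wAC×2, waC×2
WWAaCc gametes: WAC×2, WAc×2, WaC×2, Wac×2
WwAaCC×WWAaCc grid (8·8=64): WWAACC=4 WWAACc=4 WWAaCC=8 WWAaCc=8 WWaaCC=4 WWaaCc=4 WwAACC=4 WwAACc=4 WwAaCC=8 WwAaCc=8 WwaaCC=4 WwaaCc=4
WwaaCc hits 4/64; gcd=4; 4÷4/64÷4 = 1/16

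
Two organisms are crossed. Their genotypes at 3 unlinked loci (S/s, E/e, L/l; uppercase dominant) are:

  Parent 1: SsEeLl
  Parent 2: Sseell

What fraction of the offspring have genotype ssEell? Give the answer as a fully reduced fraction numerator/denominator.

P(ssEell) = 1/16

SsEeLl gametes: SEL×1, SEl×1, SeL×1, Sel×1, sEL×1, sEl×1, seL×1, sel×1
Sseell gametes: Sel×4, sel×4
SsEeLl×Sseell grid (8·8=64): SSEeLl=4 SSEell=4 SSeeLl=4 SSeell=4 SsEeLl=8 SsEell=8 SseeLl=8 Sseell=8 ssEeLl=4 ssEell=4 sseeLl=4 sseell=4
ssEell hits 4/64; gcd=4; 4÷4/64÷4 = 1/16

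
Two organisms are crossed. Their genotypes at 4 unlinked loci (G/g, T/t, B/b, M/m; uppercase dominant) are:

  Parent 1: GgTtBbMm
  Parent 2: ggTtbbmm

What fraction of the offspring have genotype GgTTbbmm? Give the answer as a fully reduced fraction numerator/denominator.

GgTtBbMm gametes: GTBM×1, GTBm×1, GTbM×1, GTbm×1, GtBM×1, GtBm×1, GtbM×1, Gtbm×1, gTBM×1, gTBm×1, gTbM×1, gTbm×1, gtBM×1, gtBm×1, gtbM×1, gtbm×1
ggTtbbmm gametes: gTbm×8, gtbm×8
GgTtBbMm×ggTtbbmm grid (16·16=256): GgTTBbMm=8 GgTTBbmm=8 GgTTbbMm=8 GgTTbbmm=8 GgTtBbMm=16 GgTtBbmm=16 GgTtbbMm=16 GgTtbbmm=16 GgttBbMm=8 GgttBbmm=8 GgttbbMm=8 Ggttbbmm=8 ggTTBbMm=8 ggTTBbmm=8 ggTTbbMm=8 ggTTbbmm=8 ggTtBbMm=16 ggTtBbmm=16 ggTtbbMm=16 ggTtbbmm=16 ggttBbMm=8 ggttBbmm=8 ggttbbMm=8 ggttbbmm=8
GgTTbbmm hits 8/256; gcd=8; 8÷8/256÷8 = 1/32

P(GgTTbbmm) = 1/32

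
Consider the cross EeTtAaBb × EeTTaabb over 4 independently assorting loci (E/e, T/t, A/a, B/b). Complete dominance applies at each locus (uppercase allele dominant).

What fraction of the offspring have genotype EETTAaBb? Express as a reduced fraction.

EeTtAaBb gametes: ETAB×1, ETAb×1, ETaB×1, ETab×1, EtAB×1, EtAb×1, EtaB×1, Etab×1, eTAB×1, eTAb×1, eTaB×1, eTab×1, etAB×1, etAb×1, etaB×1, etab×1
EeTTaabb gametes: ETab×8, eTab×8
EeTtAaBb×EeTTaabb grid (16·16=256): EETTAaBb=8 EETTAabb=8 EETTaaBb=8 EETTaabb=8 EETtAaBb=8 EETtAabb=8 EETtaaBb=8 EETtaabb=8 EeTTAaBb=16 EeTTAabb=16 EeTTaaBb=16 EeTTaabb=16 EeTtAaBb=16 EeTtAabb=16 EeTtaaBb=16 EeTtaabb=16 eeTTAaBb=8 eeTTAabb=8 eeTTaaBb=8 eeTTaabb=8 eeTtAaBb=8 eeTtAabb=8 eeTtaaBb=8 eeTtaabb=8
EETTAaBb hits 8/256; gcd=8; 8÷8/256÷8 = 1/32

P(EETTAaBb) = 1/32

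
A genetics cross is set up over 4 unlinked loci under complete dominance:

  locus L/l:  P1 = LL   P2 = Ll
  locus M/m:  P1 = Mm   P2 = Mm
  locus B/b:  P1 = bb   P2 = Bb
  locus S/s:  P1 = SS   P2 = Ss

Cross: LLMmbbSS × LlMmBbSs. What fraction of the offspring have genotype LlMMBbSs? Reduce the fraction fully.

P(LlMMBbSs) = 1/32

LLMmbbSS gametes: LMbS×8, LmbS×8
LlMmBbSs gametes: LMBS×1, LMBs×1, LMbS×1, LMbs×1, LmBS×1, LmBs×1, LmbS×1, Lmbs×1, lMBS×1, lMBs×1, lMbS×1, lMbs×1, lmBS×1, lmBs×1, lmbS×1, lmbs×1
LLMmbbSS×LlMmBbSs grid (16·16=256): LLMMBbSS=8 LLMMBbSs=8 LLMMbbSS=8 LLMMbbSs=8 LLMmBbSS=16 LLMmBbSs=16 LLMmbbSS=16 LLMmbbSs=16 LLmmBbSS=8 LLmmBbSs=8 LLmmbbSS=8 LLmmbbSs=8 LlMMBbSS=8 LlMMBbSs=8 LlMMbbSS=8 LlMMbbSs=8 LlMmBbSS=16 LlMmBbSs=16 LlMmbbSS=16 LlMmbbSs=16 LlmmBbSS=8 LlmmBbSs=8 LlmmbbSS=8 LlmmbbSs=8
LlMMBbSs hits 8/256; gcd=8; 8÷8/256÷8 = 1/32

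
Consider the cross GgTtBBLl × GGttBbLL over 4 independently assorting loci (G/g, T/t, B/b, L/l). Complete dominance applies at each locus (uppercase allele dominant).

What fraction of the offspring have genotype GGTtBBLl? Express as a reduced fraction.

GgTtBBLl gametes: GTBL×2, GTBl×2, GtBL×2, GtBl×2, gTBL×2, gTBl×2, gtBL×2, gtBl×2
GGttBbLL gametes: GtBL×8, GtbL×8
GgTtBBLl×GGttBbLL grid (16·16=256): GGTtBBLL=16 GGTtBBLl=16 GGTtBbLL=16 GGTtBbLl=16 GGttBBLL=16 GGttBBLl=16 GGttBbLL=16 GGttBbLl=16 GgTtBBLL=16 GgTtBBLl=16 GgTtBbLL=16 GgTtBbLl=16 GgttBBLL=16 GgttBBLl=16 GgttBbLL=16 GgttBbLl=16
GGTtBBLl hits 16/256; gcd=16; 16÷16/256÷16 = 1/16

P(GGTtBBLl) = 1/16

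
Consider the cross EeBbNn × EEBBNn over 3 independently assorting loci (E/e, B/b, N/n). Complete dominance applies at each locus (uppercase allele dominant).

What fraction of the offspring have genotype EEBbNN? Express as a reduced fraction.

P(EEBbNN) = 1/16

EeBbNn gametes: EBN×1, EBn×1, EbN×1, Ebn×1, eBN×1, eBn×1, ebN×1, ebn×1
EEBBNn gametes: EBN×4, EBn×4
EeBbNn×EEBBNn grid (8·8=64): EEBBNN=4 EEBBNn=8 EEBBnn=4 EEBbNN=4 EEBbNn=8 EEBbnn=4 EeBBNN=4 EeBBNn=8 EeBBnn=4 EeBbNN=4 EeBbNn=8 EeBbnn=4
EEBbNN hits 4/64; gcd=4; 4÷4/64÷4 = 1/16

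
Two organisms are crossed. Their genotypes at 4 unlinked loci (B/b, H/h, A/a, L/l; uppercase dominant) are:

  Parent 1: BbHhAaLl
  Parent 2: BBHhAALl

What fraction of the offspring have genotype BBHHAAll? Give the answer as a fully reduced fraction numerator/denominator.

BbHhAaLl gametes: BHAL×1, BHAl×1, BHaL×1, BHal×1, BhAL×1, BhAl×1, BhaL×1, Bhal×1, bHAL×1, bHAl×1, bHaL×1, bHal×1, bhAL×1, bhAl×1, bhaL×1, bhal×1
BBHhAALl gametes: BHAL×4, BHAl×4, BhAL×4, BhAl×4
BbHhAaLl×BBHhAALl grid (16·16=256): BBHHAALL=4 BBHHAALl=8 BBHHAAll=4 BBHHAaLL=4 BBHHAaLl=8 BBHHAall=4 BBHhAALL=8 BBHhAALl=16 BBHhAAll=8 BBHhAaLL=8 BBHhAaLl=16 BBHhAall=8 BBhhAALL=4 BBhhAALl=8 BBhhAAll=4 BBhhAaLL=4 BBhhAaLl=8 BBhhAall=4 BbHHAALL=4 BbHHAALl=8 BbHHAAll=4 BbHHAaLL=4 BbHHAaLl=8 BbHHAall=4 BbHhAALL=8 BbHhAALl=16 BbHhAAll=8 BbHhAaLL=8 BbHhAaLl=16 BbHhAall=8 BbhhAALL=4 BbhhAALl=8 BbhhAAll=4 BbhhAaLL=4 BbhhAaLl=8 BbhhAall=4
BBHHAAll hits 4/256; gcd=4; 4÷4/256÷4 = 1/64

P(BBHHAAll) = 1/64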